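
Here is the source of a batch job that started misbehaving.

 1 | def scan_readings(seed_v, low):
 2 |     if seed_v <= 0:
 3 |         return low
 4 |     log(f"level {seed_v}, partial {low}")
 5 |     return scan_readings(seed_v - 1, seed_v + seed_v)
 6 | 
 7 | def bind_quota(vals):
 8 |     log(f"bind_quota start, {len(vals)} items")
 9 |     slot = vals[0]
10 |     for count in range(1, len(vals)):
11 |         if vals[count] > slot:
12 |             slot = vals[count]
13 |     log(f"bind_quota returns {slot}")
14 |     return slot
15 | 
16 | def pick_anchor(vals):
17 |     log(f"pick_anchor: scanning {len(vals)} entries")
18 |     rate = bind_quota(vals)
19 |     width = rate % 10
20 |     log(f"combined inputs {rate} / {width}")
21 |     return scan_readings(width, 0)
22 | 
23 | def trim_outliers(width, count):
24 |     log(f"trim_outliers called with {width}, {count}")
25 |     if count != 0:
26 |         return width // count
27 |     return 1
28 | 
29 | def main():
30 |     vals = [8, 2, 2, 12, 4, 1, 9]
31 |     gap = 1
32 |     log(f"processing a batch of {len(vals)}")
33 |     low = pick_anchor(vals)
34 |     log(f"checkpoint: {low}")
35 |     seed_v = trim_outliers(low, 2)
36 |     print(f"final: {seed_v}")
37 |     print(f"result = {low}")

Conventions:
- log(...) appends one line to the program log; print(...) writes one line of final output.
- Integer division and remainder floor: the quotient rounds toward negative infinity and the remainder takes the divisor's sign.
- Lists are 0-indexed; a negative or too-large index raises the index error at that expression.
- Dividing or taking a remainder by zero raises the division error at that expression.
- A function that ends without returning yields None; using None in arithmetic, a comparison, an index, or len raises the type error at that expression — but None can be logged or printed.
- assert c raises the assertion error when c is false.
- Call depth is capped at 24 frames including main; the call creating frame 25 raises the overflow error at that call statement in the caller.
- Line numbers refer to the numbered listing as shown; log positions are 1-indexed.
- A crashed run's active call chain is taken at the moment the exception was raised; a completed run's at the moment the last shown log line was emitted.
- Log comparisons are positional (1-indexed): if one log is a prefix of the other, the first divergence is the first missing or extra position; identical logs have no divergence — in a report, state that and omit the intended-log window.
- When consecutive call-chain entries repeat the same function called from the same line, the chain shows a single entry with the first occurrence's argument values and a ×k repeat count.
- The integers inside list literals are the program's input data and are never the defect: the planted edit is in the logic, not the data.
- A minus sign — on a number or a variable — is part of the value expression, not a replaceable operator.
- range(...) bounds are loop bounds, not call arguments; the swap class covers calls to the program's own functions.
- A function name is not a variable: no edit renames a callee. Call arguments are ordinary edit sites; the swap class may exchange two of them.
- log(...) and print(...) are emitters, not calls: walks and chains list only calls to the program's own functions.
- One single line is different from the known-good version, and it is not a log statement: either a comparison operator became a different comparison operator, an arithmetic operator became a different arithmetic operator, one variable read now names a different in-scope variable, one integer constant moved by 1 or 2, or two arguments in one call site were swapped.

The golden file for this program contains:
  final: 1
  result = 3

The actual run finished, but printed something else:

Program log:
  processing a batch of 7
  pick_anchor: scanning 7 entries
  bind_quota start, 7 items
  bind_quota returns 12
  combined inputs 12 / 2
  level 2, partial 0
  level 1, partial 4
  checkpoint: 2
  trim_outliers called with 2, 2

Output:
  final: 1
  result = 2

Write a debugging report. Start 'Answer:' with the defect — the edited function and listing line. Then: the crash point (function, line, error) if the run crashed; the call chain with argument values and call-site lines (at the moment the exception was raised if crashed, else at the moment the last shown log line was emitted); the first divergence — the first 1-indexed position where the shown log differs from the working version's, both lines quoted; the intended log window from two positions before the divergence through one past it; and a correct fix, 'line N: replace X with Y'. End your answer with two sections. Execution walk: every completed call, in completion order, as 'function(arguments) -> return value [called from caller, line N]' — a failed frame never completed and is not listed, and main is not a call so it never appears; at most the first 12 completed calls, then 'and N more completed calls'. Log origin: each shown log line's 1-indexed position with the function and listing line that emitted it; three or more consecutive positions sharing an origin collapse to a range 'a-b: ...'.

Answer: the defect is in scan_readings at line 5.
The tell: The log first diverges at position 7: the faulty run prints 'level 1, partial 4' where the working version prints 'level 1, partial 2'.
Call chain: main -> trim_outliers(2, 2) (called at line 35).
First divergence: position 7 — shown 'level 1, partial 4', intended 'level 1, partial 2'.
Intended log window:
  5: combined inputs 12 / 2
  6: level 2, partial 0
  7: level 1, partial 2
  8: checkpoint: 3
Execution walk:
  bind_quota([8, 2, 2, 12, 4, 1, 9]) -> 12  [called from pick_anchor, line 18]
  scan_readings(0, 2) -> 2  [called from scan_readings, line 5]
  scan_readings(1, 4) -> 2  [called from scan_readings, line 5]
  scan_readings(2, 0) -> 2  [called from pick_anchor, line 21]
  pick_anchor([8, 2, 2, 12, 4, 1, 9]) -> 2  [called from main, line 33]
  trim_outliers(2, 2) -> 1  [called from main, line 35]
Log line origins:
  1: logged in main at line 32
  2: logged in pick_anchor at line 17
  3: logged in bind_quota at line 8
  4: logged in bind_quota at line 13
  5: logged in pick_anchor at line 20
  6: logged in scan_readings at line 4
  7: logged in scan_readings at line 4
  8: logged in main at line 34
  9: logged in trim_outliers at line 24
A correct fix: line 5: replace `seed_v + seed_v` with `low + seed_v`.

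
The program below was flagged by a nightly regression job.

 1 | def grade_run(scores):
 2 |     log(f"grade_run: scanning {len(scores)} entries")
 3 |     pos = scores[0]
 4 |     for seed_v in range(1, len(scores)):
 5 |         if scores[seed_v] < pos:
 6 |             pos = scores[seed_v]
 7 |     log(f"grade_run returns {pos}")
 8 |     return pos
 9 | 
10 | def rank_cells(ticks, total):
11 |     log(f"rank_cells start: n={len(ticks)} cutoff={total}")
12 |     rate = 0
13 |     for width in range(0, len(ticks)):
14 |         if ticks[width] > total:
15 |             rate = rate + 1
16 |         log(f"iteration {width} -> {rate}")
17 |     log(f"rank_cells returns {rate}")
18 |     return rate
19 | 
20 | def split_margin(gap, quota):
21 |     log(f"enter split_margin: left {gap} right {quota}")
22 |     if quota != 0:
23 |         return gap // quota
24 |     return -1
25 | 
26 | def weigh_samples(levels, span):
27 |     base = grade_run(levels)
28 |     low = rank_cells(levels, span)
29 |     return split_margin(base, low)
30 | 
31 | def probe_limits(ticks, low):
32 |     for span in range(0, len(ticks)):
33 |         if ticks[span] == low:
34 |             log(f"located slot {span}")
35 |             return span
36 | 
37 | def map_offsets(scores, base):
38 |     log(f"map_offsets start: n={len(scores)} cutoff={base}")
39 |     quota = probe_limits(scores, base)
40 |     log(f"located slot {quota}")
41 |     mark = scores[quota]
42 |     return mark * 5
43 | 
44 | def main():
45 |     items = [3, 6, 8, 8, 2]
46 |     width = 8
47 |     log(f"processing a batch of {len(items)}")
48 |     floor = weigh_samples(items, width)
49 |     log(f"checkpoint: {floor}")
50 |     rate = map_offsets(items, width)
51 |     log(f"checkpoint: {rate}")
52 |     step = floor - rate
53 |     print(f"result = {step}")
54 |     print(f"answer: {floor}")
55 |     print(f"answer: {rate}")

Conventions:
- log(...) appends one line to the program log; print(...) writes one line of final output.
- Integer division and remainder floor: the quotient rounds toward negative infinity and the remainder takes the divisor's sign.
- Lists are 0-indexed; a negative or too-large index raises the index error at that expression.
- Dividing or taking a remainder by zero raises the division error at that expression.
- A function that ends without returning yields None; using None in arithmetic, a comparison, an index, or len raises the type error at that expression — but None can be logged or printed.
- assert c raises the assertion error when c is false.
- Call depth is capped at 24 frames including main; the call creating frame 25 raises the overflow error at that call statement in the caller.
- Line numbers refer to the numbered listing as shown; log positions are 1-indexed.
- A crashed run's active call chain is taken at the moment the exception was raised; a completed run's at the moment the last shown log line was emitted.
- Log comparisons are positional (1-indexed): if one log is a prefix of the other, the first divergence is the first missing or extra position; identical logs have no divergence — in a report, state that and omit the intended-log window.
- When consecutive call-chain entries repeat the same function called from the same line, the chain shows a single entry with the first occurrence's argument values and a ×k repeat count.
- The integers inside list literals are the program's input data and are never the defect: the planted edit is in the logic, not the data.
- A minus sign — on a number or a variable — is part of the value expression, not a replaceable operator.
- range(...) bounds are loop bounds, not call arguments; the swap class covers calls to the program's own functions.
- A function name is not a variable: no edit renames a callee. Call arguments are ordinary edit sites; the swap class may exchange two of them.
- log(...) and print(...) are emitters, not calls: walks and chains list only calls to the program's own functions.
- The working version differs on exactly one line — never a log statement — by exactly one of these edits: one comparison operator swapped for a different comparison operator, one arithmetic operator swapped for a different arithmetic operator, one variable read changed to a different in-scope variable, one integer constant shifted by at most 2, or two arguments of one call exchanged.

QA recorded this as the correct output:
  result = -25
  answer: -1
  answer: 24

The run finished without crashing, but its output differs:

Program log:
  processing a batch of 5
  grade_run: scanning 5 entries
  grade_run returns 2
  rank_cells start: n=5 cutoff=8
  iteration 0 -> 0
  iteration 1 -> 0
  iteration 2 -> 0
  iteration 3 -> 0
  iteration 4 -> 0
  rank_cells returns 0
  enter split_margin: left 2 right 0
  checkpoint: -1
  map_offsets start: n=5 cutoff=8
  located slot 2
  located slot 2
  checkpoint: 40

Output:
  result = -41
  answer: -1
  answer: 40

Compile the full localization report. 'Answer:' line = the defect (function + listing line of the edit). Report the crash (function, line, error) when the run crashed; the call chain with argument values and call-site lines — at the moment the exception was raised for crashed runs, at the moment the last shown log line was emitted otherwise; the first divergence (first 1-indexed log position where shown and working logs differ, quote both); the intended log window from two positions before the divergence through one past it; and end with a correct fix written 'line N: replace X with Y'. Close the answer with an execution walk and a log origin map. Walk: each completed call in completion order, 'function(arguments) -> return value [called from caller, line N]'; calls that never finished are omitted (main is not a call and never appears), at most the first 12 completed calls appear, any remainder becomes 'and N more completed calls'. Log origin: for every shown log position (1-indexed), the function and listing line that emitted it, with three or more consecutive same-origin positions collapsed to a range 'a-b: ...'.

Answer: the defect is in map_offsets at line 42.
The tell: Log line 16 is where behavior first shows: 'checkpoint: 40' appears instead of 'checkpoint: 24'.
Call chain: main.
First divergence: position 16; shown 'checkpoint: 40' vs intended 'checkpoint: 24'.
Intended log window:
  14: located slot 2
  15: located slot 2
  16: checkpoint: 24
Execution walk:
  grade_run([3, 6, 8, 8, 2]) -> 2  [called from weigh_samples, line 27]
  rank_cells([3, 6, 8, 8, 2], 8) -> 0  [called from weigh_samples, line 28]
  split_margin(2, 0) -> -1  [called from weigh_samples, line 29]
  weigh_samples([3, 6, 8, 8, 2], 8) -> -1  [called from main, line 48]
  probe_limits([3, 6, 8, 8, 2], 8) -> 2  [called from map_offsets, line 39]
  map_offsets([3, 6, 8, 8, 2], 8) -> 40  [called from main, line 50]
Log line origins:
  1: from main, line 47
  2: from grade_run, line 2
  3: from grade_run, line 7
  4: from rank_cells, line 11
  5-9: from rank_cells, line 16
  10: from rank_cells, line 17
  11: from split_margin, line 21
  12: from main, line 49
  13: from map_offsets, line 38
  14: from probe_limits, line 34
  15: from map_offsets, line 40
  16: from main, line 51
A correct fix: line 42: replace `5` with `3`.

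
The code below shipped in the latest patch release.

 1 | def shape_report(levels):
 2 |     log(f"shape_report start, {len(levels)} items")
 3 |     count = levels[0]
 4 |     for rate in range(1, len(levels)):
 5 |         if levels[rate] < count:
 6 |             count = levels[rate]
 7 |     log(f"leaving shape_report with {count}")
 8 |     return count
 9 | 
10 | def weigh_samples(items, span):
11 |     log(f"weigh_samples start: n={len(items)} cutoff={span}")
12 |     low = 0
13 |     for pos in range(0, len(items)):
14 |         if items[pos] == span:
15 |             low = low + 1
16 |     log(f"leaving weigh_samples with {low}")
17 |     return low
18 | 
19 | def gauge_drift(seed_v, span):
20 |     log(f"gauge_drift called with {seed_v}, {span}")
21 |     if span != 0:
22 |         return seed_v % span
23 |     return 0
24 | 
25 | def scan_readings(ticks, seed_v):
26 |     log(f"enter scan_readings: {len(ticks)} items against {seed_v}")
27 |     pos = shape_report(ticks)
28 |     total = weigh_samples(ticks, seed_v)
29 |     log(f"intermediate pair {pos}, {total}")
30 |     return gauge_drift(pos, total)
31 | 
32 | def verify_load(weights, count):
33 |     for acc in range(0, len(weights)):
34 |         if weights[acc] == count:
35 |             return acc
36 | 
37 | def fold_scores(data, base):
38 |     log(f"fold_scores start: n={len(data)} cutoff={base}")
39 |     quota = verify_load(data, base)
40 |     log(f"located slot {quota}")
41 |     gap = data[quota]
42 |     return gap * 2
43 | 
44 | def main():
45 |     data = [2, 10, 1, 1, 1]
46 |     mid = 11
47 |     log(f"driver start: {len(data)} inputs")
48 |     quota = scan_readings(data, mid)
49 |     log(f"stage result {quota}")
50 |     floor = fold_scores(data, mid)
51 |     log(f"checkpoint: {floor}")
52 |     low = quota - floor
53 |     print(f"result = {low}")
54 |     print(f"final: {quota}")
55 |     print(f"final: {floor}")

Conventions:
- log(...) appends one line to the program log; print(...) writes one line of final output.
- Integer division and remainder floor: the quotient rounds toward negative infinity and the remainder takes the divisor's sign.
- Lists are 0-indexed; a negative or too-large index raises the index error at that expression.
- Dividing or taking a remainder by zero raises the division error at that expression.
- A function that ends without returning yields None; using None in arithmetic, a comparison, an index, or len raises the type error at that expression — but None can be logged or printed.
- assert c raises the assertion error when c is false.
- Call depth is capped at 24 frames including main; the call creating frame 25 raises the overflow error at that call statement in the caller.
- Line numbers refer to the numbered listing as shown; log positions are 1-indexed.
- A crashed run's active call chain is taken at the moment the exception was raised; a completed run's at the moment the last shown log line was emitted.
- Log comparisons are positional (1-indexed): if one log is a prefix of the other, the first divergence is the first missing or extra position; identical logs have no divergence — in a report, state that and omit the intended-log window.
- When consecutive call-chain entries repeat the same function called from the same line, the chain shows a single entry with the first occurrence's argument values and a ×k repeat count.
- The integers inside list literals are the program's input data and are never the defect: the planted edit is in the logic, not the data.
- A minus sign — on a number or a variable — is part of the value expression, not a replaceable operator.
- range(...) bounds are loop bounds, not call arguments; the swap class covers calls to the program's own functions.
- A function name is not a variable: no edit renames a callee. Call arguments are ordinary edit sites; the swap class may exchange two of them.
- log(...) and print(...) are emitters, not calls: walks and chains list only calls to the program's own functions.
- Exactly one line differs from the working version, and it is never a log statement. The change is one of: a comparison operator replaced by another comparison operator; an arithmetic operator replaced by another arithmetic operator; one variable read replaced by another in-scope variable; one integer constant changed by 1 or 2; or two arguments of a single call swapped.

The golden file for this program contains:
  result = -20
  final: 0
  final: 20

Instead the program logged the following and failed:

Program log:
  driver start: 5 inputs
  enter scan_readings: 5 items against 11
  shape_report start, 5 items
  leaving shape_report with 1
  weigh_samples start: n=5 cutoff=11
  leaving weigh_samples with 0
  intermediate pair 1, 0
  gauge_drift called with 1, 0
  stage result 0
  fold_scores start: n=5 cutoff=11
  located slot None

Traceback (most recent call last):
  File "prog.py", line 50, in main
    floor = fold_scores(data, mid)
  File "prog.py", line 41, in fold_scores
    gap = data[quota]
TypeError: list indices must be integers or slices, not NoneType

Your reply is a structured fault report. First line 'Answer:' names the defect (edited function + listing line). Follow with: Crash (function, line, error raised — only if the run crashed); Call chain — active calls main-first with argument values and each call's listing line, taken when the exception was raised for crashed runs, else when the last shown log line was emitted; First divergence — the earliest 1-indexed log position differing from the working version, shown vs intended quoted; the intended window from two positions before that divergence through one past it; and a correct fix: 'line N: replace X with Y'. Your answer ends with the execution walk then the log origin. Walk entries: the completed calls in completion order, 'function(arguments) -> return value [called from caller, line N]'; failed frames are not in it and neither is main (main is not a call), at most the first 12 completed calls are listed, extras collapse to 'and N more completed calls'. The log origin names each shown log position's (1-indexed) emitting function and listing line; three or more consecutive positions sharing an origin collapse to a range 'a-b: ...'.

Answer: the defect is in main at line 46.
Key observation: Everything matches until log position 2, which reads 'enter scan_readings: 5 items against 11' in place of 'enter scan_readings: 5 items against 10'.
Crash: fold_scores, line 41, TypeError.
Call chain: main -> fold_scores([2, 10, 1, 1, 1], 11) (called at line 50).
First divergence: position 2 — the shown line 'enter scan_readings: 5 items against 11' should read 'enter scan_readings: 5 items against 10'.
Intended log window:
  1: driver start: 5 inputs
  2: enter scan_readings: 5 items against 10
  3: shape_report start, 5 items
Execution walk:
  shape_report([2, 10, 1, 1, 1]) -> 1  [called from scan_readings, line 27]
  weigh_samples([2, 10, 1, 1, 1], 11) -> 0  [called from scan_readings, line 28]
  gauge_drift(1, 0) -> 0  [called from scan_readings, line 30]
  scan_readings([2, 10, 1, 1, 1], 11) -> 0  [called from main, line 48]
  verify_load([2, 10, 1, 1, 1], 11) -> None  [called from fold_scores, line 39]
Origin of each log line:
  1: emitted by main (line 47)
  2: emitted by scan_readings (line 26)
  3: emitted by shape_report (line 2)
  4: emitted by shape_report (line 7)
  5: emitted by weigh_samples (line 11)
  6: emitted by weigh_samples (line 16)
  7: emitted by scan_readings (line 29)
  8: emitted by gauge_drift (line 20)
  9: emitted by main (line 49)
  10: emitted by fold_scores (line 38)
  11: emitted by fold_scores (line 40)
A correct fix: line 46: replace `11` with `10`.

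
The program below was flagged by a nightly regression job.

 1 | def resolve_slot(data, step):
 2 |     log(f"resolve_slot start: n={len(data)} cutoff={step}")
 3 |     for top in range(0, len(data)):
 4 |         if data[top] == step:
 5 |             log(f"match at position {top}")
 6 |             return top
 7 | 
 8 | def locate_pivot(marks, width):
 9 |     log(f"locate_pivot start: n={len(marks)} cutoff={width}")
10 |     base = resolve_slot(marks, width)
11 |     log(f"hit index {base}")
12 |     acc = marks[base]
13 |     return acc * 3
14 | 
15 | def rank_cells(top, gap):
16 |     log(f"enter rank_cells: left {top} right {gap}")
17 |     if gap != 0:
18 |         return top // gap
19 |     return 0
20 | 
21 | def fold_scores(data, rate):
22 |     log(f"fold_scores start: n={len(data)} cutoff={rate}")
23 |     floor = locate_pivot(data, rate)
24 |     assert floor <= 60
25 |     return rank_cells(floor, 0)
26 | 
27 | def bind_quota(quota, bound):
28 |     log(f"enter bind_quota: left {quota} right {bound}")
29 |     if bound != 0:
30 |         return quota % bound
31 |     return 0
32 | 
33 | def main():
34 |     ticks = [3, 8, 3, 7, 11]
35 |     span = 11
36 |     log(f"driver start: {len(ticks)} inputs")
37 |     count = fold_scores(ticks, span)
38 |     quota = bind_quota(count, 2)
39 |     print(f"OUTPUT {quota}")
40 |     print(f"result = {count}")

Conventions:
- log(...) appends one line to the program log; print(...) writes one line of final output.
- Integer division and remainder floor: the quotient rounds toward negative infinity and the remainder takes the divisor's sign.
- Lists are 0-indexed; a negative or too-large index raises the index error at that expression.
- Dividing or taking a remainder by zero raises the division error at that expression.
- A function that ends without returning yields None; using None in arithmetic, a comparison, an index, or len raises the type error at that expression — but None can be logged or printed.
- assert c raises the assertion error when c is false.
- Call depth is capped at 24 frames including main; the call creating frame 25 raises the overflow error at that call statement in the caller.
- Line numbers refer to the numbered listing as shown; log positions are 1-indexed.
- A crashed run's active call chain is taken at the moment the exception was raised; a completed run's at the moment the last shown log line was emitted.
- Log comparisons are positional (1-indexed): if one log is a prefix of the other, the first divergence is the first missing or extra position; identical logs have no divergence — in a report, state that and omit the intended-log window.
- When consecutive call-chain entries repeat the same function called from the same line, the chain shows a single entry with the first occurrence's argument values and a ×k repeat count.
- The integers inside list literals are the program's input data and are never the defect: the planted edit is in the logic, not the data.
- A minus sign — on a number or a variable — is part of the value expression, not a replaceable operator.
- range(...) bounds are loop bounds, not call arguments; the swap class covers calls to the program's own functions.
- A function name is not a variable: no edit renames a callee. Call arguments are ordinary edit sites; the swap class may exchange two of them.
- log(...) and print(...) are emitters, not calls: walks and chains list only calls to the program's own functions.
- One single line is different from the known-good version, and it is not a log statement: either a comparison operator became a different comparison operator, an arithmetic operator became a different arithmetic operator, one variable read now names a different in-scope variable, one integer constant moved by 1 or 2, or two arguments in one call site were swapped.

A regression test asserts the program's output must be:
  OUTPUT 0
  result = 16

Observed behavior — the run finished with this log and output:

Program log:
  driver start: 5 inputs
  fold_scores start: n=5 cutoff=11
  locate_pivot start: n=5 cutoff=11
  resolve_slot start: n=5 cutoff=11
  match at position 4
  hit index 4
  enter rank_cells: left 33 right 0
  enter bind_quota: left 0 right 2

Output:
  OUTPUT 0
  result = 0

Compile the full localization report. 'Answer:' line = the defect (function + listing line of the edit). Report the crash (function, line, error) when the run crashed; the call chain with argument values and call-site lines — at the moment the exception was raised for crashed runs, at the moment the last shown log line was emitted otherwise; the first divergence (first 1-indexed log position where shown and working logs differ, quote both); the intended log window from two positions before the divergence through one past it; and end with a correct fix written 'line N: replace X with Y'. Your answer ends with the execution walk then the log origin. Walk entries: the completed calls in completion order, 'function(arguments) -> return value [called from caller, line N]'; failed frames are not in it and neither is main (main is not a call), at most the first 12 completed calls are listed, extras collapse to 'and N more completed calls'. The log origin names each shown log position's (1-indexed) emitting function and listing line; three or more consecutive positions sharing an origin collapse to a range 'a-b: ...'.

Answer: the defect is in fold_scores at line 25.
The tell: Log line 7 is where behavior first shows: 'enter rank_cells: left 33 right 0' appears instead of 'enter rank_cells: left 33 right 2'.
Call chain: main -> bind_quota(0, 2) (called at line 38).
First divergence: position 7; shown 'enter rank_cells: left 33 right 0' vs intended 'enter rank_cells: left 33 right 2'.
Intended log window:
  5: match at position 4
  6: hit index 4
  7: enter rank_cells: left 33 right 2
  8: enter bind_quota: left 16 right 2
Execution walk:
  resolve_slot([3, 8, 3, 7, 11], 11) -> 4  [called from locate_pivot, line 10]
  locate_pivot([3, 8, 3, 7, 11], 11) -> 33  [called from fold_scores, line 23]
  rank_cells(33, 0) -> 0  [called from fold_scores, line 25]
  fold_scores([3, 8, 3, 7, 11], 11) -> 0  [called from main, line 37]
  bind_quota(0, 2) -> 0  [called from main, line 38]
Log line origins:
  1: from main, line 36
  2: from fold_scores, line 22
  3: from locate_pivot, line 9
  4: from resolve_slot, line 2
  5: from resolve_slot, line 5
  6: from locate_pivot, line 11
  7: from rank_cells, line 16
  8: from bind_quota, line 28
A correct fix: line 25: replace `0` with `2`.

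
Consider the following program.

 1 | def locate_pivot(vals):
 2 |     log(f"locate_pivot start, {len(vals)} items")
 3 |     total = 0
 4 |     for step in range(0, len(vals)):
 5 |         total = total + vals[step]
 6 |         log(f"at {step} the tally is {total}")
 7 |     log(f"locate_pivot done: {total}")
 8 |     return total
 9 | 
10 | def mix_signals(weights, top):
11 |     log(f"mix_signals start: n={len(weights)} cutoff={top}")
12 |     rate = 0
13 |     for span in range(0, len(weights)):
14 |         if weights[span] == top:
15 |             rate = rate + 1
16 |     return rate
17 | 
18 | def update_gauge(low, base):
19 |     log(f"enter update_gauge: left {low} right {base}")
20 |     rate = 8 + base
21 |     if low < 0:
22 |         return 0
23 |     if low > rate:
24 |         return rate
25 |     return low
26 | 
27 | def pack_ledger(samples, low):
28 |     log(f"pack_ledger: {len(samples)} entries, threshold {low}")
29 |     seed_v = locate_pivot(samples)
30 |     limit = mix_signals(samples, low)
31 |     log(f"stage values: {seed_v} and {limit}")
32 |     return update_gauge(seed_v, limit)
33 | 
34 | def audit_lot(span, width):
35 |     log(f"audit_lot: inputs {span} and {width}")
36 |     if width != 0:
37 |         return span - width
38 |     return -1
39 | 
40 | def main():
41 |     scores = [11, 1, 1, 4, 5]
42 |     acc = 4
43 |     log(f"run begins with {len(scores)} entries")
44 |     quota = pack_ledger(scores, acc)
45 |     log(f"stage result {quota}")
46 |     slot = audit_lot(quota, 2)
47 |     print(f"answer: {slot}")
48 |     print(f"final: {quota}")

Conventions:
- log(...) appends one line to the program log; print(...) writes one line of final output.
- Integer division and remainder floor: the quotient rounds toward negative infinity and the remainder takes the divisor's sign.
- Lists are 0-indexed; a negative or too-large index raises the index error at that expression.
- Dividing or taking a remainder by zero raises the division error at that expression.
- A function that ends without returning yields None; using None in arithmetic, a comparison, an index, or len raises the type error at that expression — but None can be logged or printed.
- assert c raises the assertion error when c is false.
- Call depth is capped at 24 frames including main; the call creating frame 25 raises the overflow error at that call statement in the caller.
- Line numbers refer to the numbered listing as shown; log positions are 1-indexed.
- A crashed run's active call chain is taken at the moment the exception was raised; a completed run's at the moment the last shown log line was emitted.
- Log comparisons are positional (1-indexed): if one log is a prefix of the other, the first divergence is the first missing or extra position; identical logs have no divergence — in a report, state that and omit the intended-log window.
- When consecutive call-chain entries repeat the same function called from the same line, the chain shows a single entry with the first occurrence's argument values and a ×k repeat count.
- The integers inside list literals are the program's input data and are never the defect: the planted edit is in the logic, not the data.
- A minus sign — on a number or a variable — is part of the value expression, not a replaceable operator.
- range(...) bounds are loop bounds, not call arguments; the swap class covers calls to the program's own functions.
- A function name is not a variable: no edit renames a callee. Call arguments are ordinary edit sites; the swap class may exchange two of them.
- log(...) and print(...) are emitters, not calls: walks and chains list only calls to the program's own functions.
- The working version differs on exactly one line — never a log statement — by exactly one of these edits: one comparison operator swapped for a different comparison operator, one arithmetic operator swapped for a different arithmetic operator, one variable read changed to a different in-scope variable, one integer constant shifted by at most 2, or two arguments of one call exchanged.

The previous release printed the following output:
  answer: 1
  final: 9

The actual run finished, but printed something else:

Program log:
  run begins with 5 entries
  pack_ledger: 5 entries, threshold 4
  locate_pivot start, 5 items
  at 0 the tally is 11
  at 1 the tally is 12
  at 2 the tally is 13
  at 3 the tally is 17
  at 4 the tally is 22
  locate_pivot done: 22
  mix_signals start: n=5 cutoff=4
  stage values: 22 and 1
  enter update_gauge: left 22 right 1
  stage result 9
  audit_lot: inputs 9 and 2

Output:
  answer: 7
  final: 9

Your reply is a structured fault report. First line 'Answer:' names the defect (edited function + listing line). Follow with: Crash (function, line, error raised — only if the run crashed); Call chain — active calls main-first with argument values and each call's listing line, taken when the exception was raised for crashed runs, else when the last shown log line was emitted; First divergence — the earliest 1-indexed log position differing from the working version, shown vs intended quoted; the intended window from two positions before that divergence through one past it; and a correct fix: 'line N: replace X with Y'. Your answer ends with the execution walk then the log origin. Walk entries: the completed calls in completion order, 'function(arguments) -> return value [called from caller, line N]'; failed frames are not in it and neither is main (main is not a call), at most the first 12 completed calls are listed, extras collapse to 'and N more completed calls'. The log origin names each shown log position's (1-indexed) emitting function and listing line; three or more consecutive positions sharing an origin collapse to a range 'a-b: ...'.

Answer: the defect is in audit_lot at line 37.
Core observation: Nothing in the log betrays the bug — only the output does.
Call chain: main -> audit_lot(9, 2) (called at line 46).
First divergence: there is none — every log position agrees.
Execution walk:
  locate_pivot([11, 1, 1, 4, 5]) -> 22  [called from pack_ledger, line 29]
  mix_signals([11, 1, 1, 4, 5], 4) -> 1  [called from pack_ledger, line 30]
  update_gauge(22, 1) -> 9  [called from pack_ledger, line 32]
  pack_ledger([11, 1, 1, 4, 5], 4) -> 9  [called from main, line 44]
  audit_lot(9, 2) -> 7  [called from main, line 46]
Log line origins:
  1: from main, line 43
  2: from pack_ledger, line 28
  3: from locate_pivot, line 2
  4-8: from locate_pivot, line 6
  9: from locate_pivot, line 7
  10: from mix_signals, line 11
  11: from pack_ledger, line 31
  12: from update_gauge, line 19
  13: from main, line 45
  14: from audit_lot, line 35
A correct fix: line 37: replace `-` with `%`.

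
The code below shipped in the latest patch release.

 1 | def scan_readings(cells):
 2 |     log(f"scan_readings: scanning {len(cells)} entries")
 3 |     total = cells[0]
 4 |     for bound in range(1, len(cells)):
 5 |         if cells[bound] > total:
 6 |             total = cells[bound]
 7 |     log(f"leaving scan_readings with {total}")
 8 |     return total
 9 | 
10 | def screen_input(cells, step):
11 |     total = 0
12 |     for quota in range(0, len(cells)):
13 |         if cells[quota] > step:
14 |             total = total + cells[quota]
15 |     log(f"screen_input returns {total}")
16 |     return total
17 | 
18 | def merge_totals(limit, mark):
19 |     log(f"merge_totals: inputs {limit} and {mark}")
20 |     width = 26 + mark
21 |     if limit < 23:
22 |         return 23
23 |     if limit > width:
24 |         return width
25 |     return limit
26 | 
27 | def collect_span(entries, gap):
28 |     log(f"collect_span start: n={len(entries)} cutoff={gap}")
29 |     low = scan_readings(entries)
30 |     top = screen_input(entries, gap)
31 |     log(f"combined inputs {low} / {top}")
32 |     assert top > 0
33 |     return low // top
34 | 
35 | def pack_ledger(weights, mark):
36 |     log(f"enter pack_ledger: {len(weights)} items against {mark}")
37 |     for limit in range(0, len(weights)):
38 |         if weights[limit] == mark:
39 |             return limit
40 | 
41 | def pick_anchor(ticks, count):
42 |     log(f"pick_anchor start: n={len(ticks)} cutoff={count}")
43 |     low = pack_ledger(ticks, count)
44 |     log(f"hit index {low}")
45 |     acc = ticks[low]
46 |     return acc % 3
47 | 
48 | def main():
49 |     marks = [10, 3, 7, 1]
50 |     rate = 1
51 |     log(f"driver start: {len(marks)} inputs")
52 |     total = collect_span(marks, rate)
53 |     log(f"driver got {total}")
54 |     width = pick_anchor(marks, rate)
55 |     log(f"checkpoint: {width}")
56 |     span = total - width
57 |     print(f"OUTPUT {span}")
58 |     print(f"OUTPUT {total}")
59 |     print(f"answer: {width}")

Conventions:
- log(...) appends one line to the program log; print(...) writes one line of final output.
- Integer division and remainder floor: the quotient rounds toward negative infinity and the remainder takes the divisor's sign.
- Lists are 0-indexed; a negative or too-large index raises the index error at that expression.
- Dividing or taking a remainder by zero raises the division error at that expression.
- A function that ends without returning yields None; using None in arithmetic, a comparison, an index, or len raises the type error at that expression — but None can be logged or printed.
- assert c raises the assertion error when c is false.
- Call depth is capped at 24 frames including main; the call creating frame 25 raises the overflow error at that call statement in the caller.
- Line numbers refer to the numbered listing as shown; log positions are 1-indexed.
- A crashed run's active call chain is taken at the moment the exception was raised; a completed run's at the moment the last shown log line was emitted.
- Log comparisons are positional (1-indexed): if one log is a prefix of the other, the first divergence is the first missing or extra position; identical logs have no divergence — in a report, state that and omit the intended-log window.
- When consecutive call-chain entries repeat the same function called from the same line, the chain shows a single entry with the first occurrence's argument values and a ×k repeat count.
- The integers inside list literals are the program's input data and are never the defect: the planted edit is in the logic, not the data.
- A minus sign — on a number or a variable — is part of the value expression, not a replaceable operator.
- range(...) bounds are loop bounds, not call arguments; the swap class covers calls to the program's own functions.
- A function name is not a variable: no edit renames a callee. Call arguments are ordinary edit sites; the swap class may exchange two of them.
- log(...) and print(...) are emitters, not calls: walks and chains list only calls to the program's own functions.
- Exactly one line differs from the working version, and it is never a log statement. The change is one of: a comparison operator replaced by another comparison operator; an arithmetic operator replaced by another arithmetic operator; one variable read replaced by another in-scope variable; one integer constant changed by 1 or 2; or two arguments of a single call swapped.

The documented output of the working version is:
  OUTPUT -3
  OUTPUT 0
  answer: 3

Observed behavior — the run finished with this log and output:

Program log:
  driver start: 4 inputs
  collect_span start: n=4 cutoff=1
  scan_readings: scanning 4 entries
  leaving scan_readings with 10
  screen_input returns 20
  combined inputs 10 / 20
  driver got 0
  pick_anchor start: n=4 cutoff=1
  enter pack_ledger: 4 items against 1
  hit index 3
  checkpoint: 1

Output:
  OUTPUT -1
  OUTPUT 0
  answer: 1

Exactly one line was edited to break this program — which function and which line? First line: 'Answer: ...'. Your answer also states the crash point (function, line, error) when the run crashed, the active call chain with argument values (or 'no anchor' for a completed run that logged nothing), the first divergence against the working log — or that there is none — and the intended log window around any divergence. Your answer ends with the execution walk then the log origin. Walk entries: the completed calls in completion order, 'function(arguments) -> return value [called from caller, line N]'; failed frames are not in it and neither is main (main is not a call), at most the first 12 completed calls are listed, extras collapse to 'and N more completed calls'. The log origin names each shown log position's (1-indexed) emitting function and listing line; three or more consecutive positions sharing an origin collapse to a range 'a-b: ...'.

Answer: the defect is in pick_anchor at line 46.
Core observation: The log first diverges at position 11: the faulty run prints 'checkpoint: 1' where the working version prints 'checkpoint: 3'.
Call chain: main.
First divergence: at position 11 the run shows 'checkpoint: 1' where the working version logs 'checkpoint: 3'.
Intended log window:
  9: enter pack_ledger: 4 items against 1
  10: hit index 3
  11: checkpoint: 3
Execution walk:
  scan_readings([10, 3, 7, 1]) -> 10  [called from collect_span, line 29]
  screen_input([10, 3, 7, 1], 1) -> 20  [called from collect_span, line 30]
  collect_span([10, 3, 7, 1], 1) -> 0  [called from main, line 52]
  pack_ledger([10, 3, 7, 1], 1) -> 3  [called from pick_anchor, line 43]
  pick_anchor([10, 3, 7, 1], 1) -> 1  [called from main, line 54]
Log origin:
  1: from main, line 51
  2: from collect_span, line 28
  3: from scan_readings, line 2
  4: from scan_readings, line 7
  5: from screen_input, line 15
  6: from collect_span, line 31
  7: from main, line 53
  8: from pick_anchor, line 42
  9: from pack_ledger, line 36
  10: from pick_anchor, line 44
  11: from main, line 55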